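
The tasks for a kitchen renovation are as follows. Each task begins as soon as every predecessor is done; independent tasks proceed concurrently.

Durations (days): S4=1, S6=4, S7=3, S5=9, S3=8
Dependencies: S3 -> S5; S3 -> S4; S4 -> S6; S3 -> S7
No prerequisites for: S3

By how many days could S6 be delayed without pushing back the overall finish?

4

S3→S5 = 8+9 = 17 sets the makespan at 17 days.
The longest chain containing S6 totals 13 days.
Float = 17 − 13 = 4.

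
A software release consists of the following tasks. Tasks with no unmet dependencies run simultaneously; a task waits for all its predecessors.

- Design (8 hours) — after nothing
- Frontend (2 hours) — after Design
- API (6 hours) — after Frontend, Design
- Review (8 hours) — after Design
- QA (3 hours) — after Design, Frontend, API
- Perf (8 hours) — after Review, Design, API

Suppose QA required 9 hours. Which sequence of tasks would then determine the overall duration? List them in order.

Design, Frontend, API, QA

The binding path is Design→Frontend→API→Perf = 8+2+6+8 = 24; finish at 24 hours.
The longest path through QA is only 19 hours, so QA has float 5.
Now Design→Frontend→API→QA = 8+2+6+9 = 25 is longest, so the finish becomes 25 hours.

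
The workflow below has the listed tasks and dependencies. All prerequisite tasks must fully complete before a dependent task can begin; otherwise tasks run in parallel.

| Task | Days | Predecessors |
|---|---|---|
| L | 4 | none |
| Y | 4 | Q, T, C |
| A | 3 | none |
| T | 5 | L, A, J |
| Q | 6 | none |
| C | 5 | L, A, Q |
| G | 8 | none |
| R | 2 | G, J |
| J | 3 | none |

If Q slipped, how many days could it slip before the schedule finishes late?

Q→C→Y = 6+5+4 = 15 sets the makespan at 15 days.
Q finishes as early as 6 and must finish by 6.
Slack of Q = 0 − 0 = 0 days.

0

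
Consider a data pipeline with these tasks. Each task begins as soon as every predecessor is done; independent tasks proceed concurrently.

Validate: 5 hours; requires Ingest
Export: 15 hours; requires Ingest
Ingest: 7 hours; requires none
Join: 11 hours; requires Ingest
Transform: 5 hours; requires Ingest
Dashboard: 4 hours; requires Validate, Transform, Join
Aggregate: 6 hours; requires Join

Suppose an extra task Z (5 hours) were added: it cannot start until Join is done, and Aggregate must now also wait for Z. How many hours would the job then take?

Originally the job takes 24 hours.
With Z inserted, Aggregate now waits for max(Join, Z).
New critical path: Ingest→Join→Z→Aggregate = 7+11+5+6 = 29 ⇒ 29 hours.

29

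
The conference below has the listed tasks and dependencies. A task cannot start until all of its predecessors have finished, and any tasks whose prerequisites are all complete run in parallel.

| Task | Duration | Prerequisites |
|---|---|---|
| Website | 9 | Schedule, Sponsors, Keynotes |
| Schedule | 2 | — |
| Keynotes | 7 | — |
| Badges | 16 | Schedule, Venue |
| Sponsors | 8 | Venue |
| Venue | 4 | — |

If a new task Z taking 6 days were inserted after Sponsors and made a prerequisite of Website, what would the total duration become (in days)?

27

Originally the plan takes 21 days.
With Z inserted, Website now waits for max(Schedule, Sponsors, Keynotes, Z).
New critical path: Venue→Sponsors→Z→Website = 4+8+6+9 = 27 ⇒ 27 days.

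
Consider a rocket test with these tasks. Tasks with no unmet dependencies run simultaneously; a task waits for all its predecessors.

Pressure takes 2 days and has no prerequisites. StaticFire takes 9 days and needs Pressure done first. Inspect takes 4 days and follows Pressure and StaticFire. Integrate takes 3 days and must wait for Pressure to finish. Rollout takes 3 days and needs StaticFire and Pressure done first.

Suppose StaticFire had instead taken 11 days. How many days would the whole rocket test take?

Critical path before the change: Pressure→StaticFire→Inspect = 2+9+4 = 15 giving 15 days.
StaticFire lies on that path, so at 11 days the path becomes 17 days.
That remains the longest chain; total 17 days.

17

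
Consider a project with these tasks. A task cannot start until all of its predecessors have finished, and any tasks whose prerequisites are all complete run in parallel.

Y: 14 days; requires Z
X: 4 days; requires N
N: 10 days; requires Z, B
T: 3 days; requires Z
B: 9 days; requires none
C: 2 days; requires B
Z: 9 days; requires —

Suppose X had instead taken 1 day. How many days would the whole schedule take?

Critical path before the change: B→N→X = 9+10+4 = 23 giving 23 days.
X lies on that path, so at 1 day the path becomes 20 days.
Now Z→Y = 9+14 = 23 is longest, so the finish becomes 23 days.

23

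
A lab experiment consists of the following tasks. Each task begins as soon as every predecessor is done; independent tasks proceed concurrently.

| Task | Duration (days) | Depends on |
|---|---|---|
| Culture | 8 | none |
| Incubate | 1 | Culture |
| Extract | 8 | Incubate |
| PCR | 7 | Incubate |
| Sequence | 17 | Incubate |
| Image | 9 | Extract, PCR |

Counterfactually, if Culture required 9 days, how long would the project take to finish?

27

As given, the longest chain is Culture→Incubate→Extract→Image = 8+1+8+9 = 26, so the finish is 26 days.
Since Culture is critical, the +1 change carries straight to that chain (now 27 days).
The critical path is still Culture→Incubate→Extract→Image; finish is now 27 days.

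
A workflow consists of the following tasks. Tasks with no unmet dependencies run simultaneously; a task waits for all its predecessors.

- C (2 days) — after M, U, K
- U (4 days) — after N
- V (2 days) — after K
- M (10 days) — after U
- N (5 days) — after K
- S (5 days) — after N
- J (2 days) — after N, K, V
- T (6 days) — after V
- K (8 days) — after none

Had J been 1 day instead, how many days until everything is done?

As given, the longest chain is K→N→U→M→C = 8+5+4+10+2 = 29, so the finish is 29 days.
J is off the critical path — its longest chain is 15 days, giving 14 of slack.
That remains the longest chain; total 29 days.

29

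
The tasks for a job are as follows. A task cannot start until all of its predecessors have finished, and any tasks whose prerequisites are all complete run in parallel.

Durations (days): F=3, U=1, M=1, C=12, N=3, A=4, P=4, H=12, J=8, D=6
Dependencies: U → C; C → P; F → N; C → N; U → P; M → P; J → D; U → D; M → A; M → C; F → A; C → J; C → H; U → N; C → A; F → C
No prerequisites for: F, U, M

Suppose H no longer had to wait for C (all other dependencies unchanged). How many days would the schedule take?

29

With the dependency in place, F→C→J→D = 3+12+8+6 = 29 sets the finish at 29 days.
Without C→H, H's earliest start moves from 15 to 0.
The longest chain is now F→C→J→D = 3+12+8+6 = 29, so the schedule takes 29 days.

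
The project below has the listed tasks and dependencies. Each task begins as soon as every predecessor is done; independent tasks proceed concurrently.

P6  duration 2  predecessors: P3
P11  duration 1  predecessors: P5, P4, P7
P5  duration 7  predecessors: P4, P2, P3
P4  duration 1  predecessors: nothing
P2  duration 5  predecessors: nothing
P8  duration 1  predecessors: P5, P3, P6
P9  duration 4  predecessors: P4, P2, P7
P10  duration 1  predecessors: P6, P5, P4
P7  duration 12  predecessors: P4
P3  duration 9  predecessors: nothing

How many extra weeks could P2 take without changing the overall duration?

4

Critical path: P3→P5→P8 = 9+7+1 = 17, so the finish is 17 weeks.
P2 finishes as early as 5 and must finish by 9.
Slack of P2 = 4 − 0 = 4 weeks.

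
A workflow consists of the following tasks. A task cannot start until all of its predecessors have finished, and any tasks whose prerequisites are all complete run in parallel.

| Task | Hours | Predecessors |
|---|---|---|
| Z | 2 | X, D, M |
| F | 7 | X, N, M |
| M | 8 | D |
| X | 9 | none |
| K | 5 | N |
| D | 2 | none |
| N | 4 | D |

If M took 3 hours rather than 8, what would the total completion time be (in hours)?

16

Critical path before the change: D→M→F = 2+8+7 = 17 giving 17 hours.
M is on the critical path; changing it to 3 makes that path 12 hours.
The binding chain switches to X→F = 9+7 = 16; finish 16 hours.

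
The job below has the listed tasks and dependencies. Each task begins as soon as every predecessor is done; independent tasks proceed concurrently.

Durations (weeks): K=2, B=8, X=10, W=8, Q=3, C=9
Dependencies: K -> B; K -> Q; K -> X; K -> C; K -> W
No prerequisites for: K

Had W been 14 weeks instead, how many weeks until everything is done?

16

Critical path before the change: K→X = 2+10 = 12 giving 12 weeks.
W has 2 weeks of float (longest path through it is 10).
Now K→W = 2+14 = 16 is longest, so the finish becomes 16 weeks.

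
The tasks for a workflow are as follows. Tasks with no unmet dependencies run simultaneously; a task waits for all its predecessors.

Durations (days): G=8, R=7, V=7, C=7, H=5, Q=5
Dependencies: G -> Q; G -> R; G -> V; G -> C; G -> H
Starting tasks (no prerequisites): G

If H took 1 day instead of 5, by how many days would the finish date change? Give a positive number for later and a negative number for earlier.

Baseline: G→C = 8+7 = 15 → 15 days.
The longest path through H is only 13 days, so H has float 2.
The critical path is still G→C; finish is now 15 days.
Change in finish: 15 − 15 = +0 days.

0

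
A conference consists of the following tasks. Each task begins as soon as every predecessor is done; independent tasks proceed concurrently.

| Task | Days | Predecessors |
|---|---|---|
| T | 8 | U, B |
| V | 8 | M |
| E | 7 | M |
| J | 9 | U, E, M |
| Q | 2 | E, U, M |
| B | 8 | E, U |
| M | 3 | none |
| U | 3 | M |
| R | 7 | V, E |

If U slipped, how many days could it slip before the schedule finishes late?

4

The longest chain is M→E→B→T = 3+7+8+8 = 26; overall finish 26 days.
Longest path through U: 22 days (earliest finish 6, latest finish 10).
So U can slip 10 − 6 = 4 days.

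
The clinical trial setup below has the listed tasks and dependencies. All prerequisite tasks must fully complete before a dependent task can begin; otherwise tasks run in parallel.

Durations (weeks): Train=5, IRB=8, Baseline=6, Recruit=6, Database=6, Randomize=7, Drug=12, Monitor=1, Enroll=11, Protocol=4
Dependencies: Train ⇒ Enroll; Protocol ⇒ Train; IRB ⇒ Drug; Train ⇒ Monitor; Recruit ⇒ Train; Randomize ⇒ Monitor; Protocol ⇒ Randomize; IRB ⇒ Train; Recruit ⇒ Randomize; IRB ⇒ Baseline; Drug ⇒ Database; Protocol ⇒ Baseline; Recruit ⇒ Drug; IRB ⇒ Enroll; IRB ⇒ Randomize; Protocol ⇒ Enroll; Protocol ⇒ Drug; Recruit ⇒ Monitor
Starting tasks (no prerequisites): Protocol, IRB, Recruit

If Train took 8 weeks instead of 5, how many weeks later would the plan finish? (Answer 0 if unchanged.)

1

Baseline: IRB→Drug→Database = 8+12+6 = 26 → 26 weeks.
Train has 2 weeks of float (longest path through it is 24).
Now IRB→Train→Enroll = 8+8+11 = 27 is longest, so the finish becomes 27 weeks.
Change in finish: 27 − 26 = +1 weeks.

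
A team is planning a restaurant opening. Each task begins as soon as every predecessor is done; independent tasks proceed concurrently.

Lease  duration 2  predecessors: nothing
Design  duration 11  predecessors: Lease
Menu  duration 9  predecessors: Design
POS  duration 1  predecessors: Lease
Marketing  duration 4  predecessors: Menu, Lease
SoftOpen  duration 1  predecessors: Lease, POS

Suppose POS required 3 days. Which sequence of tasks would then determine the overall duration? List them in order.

The binding path is Lease→Design→Menu→Marketing = 2+11+9+4 = 26; finish at 26 days.
POS has 22 days of float (longest path through it is 4).
No other chain overtakes it, so the finish is 26 days.

Lease, Design, Menu, Marketing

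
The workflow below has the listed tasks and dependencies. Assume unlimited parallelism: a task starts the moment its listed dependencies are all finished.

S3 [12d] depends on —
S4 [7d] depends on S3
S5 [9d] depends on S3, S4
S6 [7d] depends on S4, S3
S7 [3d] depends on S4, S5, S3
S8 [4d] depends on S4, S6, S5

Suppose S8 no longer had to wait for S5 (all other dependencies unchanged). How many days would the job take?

31

Original critical path: S3→S4→S5→S8 = 12+7+9+4 = 32 ⇒ 32 days.
Without S5→S8, S8's earliest start moves from 28 to 26.
After: S3→S4→S5→S7 = 12+7+9+3 = 31 → 31 days.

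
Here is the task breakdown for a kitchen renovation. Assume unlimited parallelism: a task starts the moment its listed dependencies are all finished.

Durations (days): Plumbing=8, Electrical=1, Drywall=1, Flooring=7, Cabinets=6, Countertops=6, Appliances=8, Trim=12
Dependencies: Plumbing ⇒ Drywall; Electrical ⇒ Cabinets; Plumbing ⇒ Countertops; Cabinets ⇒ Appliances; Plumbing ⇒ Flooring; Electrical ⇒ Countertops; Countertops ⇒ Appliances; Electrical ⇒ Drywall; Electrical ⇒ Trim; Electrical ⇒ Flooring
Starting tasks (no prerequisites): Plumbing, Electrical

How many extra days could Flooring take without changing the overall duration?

7

Critical path: Plumbing→Countertops→Appliances = 8+6+8 = 22, so the finish is 22 days.
Flooring finishes as early as 15 and must finish by 22.
Float = 22 − 15 = 7.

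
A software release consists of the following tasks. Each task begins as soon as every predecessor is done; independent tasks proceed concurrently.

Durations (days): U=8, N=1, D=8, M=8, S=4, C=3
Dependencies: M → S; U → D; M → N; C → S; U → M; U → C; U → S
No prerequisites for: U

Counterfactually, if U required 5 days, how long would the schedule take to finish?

Baseline: U→M→S = 8+8+4 = 20 → 20 days.
U lies on that path, so at 5 days the path becomes 17 days.
No other chain overtakes it, so the finish is 17 days.

17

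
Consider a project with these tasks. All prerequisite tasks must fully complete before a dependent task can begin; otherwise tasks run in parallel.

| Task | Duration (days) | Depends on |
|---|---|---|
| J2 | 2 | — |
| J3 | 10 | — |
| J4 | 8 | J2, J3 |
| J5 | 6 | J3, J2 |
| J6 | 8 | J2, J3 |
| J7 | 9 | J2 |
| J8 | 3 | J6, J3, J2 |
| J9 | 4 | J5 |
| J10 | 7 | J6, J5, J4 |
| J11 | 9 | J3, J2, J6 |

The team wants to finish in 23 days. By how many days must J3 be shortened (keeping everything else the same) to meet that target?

Current finish: 27 days; target: 23.
J3 is on every critical path, so each day cut from J3 cuts the finish by one (this holds down to a finish of 19).
Need 27 − 23 = 4 days off J3 → J3 becomes 6 days, finish becomes 23.

4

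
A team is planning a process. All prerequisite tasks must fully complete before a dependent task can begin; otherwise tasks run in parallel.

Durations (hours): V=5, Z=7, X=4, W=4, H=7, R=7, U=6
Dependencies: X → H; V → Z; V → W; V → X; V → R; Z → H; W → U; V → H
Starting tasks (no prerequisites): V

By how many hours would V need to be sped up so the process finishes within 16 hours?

3

Current finish: 19 hours; target: 16.
V is on every critical path, so each hour cut from V cuts the finish by one (this holds down to a finish of 15).
Need 19 − 16 = 3 hours off V → V becomes 2 hours, finish becomes 16.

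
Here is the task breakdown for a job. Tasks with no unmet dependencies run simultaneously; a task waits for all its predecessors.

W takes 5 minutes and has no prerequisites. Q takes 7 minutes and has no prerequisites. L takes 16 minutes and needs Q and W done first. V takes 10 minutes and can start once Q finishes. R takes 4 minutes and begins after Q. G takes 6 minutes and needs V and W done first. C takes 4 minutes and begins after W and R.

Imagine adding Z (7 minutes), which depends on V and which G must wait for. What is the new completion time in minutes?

Originally the schedule takes 23 minutes.
With Z inserted, G now waits for max(V, W, Z).
New critical path: Q→V→Z→G = 7+10+7+6 = 30 ⇒ 30 minutes.

30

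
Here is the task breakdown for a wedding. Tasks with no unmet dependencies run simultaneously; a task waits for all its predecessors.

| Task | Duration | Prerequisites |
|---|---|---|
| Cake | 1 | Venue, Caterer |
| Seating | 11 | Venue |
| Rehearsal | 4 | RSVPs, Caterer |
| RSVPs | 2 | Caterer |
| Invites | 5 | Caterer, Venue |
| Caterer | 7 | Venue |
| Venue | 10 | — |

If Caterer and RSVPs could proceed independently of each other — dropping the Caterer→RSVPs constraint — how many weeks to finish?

22

Before: longest chain Venue→Caterer→RSVPs→Rehearsal = 10+7+2+4 = 23, finish 23.
Without Caterer→RSVPs, RSVPs's earliest start moves from 17 to 0.
After: Venue→Caterer→Invites = 10+7+5 = 22 → 22 weeks.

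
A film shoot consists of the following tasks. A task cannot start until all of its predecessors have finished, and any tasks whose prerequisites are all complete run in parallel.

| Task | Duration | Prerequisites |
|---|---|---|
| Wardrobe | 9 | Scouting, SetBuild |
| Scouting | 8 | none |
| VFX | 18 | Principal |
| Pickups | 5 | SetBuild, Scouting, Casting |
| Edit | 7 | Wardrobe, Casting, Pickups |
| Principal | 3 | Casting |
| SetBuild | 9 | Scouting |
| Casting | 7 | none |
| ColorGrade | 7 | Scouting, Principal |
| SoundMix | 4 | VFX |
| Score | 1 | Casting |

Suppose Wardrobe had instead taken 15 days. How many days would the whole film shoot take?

Critical path before the change: Scouting→SetBuild→Wardrobe→Edit = 8+9+9+7 = 33 giving 33 days.
Wardrobe lies on that path, so at 15 days the path becomes 39 days.
The critical path is still Scouting→SetBuild→Wardrobe→Edit; finish is now 39 days.

39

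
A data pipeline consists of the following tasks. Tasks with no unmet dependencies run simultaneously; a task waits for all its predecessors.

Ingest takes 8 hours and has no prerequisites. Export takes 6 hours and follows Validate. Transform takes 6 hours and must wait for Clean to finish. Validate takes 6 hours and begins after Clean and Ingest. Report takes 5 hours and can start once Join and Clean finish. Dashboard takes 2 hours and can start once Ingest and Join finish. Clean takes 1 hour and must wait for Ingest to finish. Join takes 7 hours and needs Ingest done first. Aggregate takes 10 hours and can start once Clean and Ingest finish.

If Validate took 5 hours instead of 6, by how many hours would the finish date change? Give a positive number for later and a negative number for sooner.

-1

As given, the longest chain is Ingest→Clean→Validate→Export = 8+1+6+6 = 21, so the finish is 21 hours.
Validate lies on that path, so at 5 hours the path becomes 20 hours.
That remains the longest chain; total 20 hours.
Change in finish: 20 − 21 = -1 hours.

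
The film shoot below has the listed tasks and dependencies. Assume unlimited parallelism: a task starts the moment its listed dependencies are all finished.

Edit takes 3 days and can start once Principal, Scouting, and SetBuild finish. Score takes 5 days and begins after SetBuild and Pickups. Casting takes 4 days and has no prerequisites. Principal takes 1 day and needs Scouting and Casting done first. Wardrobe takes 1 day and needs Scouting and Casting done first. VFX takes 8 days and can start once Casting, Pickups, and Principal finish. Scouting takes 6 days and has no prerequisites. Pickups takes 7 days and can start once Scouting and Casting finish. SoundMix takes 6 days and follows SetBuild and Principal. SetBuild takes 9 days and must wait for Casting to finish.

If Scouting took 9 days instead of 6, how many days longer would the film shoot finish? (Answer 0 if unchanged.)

3

Critical path before the change: Scouting→Pickups→VFX = 6+7+8 = 21 giving 21 days.
Scouting is on the critical path; changing it to 9 makes that path 24 days.
That remains the longest chain; total 24 days.
Change in finish: 24 − 21 = +3 days.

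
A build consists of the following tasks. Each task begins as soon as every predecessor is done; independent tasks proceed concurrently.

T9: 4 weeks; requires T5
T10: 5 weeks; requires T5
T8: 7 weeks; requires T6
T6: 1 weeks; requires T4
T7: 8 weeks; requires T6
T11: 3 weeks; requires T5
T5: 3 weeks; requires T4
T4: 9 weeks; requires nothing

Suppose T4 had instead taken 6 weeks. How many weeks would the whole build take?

15

Actual critical path: T4→T6→T7 = 9+1+8 = 18 ⇒ 18 weeks.
Since T4 is critical, the -3 change carries straight to that chain (now 15 weeks).
That remains the longest chain; total 15 weeks.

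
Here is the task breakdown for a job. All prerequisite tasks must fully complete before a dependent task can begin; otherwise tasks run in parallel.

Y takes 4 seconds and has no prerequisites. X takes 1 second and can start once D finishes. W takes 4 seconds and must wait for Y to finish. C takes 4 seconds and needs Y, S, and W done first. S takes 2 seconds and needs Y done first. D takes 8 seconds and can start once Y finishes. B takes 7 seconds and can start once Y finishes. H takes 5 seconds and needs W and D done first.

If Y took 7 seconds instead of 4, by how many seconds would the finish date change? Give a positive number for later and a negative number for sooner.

3

Critical path before the change: Y→D→H = 4+8+5 = 17 giving 17 seconds.
Y is on the critical path; changing it to 7 makes that path 20 seconds.
The critical path is still Y→D→H; finish is now 20 seconds.
Change in finish: 20 − 17 = +3 seconds.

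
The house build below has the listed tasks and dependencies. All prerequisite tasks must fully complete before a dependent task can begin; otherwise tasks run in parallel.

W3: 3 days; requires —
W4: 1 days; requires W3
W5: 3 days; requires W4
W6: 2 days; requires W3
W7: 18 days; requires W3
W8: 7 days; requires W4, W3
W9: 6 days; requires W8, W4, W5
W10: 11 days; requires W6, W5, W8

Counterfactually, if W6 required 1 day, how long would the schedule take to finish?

22

As given, the longest chain is W3→W4→W8→W10 = 3+1+7+11 = 22, so the finish is 22 days.
W6 has 6 days of float (longest path through it is 16).
That remains the longest chain; total 22 days.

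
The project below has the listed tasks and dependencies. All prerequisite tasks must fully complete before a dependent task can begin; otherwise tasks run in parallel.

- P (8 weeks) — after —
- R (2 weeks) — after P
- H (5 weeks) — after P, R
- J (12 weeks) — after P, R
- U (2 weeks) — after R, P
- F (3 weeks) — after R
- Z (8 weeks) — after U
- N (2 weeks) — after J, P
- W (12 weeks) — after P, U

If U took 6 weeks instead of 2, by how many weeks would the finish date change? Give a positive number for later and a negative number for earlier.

Critical path before the change: P→R→U→W = 8+2+2+12 = 24 giving 24 weeks.
Since U is critical, the +4 change carries straight to that chain (now 28 weeks).
That remains the longest chain; total 28 weeks.
Change in finish: 28 − 24 = +4 weeks.

4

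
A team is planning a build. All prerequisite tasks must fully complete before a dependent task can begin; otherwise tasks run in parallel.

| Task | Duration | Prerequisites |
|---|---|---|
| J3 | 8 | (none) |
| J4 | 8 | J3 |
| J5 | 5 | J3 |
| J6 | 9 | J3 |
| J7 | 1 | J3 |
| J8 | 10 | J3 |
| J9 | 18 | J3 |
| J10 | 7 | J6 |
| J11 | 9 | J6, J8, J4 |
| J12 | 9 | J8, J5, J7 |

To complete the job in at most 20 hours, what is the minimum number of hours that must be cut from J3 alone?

7

Current finish: 27 hours; target: 20.
J3 is on every critical path, so each hour cut from J3 cuts the finish by one (this holds down to a finish of 20).
Need 27 − 20 = 7 hours off J3 → J3 becomes 1 hour, finish becomes 20.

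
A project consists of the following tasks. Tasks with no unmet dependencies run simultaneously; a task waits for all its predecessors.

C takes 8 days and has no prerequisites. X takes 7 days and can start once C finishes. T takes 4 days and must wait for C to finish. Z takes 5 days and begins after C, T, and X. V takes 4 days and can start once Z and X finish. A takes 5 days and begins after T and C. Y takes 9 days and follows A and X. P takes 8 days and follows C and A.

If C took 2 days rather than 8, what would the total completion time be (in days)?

As given, the longest chain is C→T→A→Y = 8+4+5+9 = 26, so the finish is 26 days.
C lies on that path, so at 2 days the path becomes 20 days.
No other chain overtakes it, so the finish is 20 days.

20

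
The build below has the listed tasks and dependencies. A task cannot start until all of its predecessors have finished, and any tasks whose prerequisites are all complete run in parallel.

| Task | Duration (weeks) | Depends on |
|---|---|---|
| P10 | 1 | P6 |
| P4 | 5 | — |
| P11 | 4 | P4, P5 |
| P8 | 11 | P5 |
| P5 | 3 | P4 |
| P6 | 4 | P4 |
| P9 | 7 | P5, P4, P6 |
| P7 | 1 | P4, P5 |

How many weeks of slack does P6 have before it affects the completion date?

The longest chain is P4→P5→P8 = 5+3+11 = 19; overall finish 19 weeks.
P6 finishes as early as 9 and must finish by 12.
Slack of P6 = 8 − 5 = 3 weeks.

3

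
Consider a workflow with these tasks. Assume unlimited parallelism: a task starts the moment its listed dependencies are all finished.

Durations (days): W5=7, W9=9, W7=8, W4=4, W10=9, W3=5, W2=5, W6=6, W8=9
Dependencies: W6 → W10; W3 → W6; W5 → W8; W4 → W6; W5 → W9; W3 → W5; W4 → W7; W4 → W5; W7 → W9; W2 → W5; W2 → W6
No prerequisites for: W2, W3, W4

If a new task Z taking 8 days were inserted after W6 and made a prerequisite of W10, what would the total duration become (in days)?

Originally the project takes 21 days.
With Z inserted, W10 now waits for max(W6, Z).
New critical path: W2→W6→Z→W10 = 5+6+8+9 = 28 ⇒ 28 days.

28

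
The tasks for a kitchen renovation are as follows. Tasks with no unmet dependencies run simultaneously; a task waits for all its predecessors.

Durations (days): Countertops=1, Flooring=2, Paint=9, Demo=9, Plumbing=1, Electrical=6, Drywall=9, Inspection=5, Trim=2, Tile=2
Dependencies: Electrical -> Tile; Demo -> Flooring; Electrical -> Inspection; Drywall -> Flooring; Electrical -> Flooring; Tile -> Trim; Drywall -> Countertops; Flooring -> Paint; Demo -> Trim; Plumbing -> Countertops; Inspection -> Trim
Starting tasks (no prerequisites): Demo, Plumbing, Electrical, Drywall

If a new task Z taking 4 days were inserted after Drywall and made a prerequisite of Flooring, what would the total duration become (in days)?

24

Originally the schedule takes 20 days.
With Z inserted, Flooring now waits for max(Demo, Electrical, Drywall, Z).
New critical path: Drywall→Z→Flooring→Paint = 9+4+2+9 = 24 ⇒ 24 days.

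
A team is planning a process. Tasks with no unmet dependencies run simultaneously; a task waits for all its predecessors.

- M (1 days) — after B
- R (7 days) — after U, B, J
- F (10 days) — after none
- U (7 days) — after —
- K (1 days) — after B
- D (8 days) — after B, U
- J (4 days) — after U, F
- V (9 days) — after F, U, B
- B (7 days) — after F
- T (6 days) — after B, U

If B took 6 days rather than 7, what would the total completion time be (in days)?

Baseline: F→B→V = 10+7+9 = 26 → 26 days.
B lies on that path, so at 6 days the path becomes 25 days.
That remains the longest chain; total 25 days.

25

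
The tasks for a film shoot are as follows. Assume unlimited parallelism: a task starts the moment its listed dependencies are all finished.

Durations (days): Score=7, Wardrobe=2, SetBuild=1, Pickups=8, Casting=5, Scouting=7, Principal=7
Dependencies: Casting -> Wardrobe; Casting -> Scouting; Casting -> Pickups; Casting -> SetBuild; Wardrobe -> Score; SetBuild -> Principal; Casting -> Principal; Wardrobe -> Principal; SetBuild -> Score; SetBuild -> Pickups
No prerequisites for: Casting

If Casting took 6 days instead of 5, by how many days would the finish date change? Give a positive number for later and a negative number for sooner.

As given, the longest chain is Casting→SetBuild→Pickups = 5+1+8 = 14, so the finish is 14 days.
Casting is on the critical path; changing it to 6 makes that path 15 days.
The critical path is still Casting→SetBuild→Pickups; finish is now 15 days.
Change in finish: 15 − 14 = +1 days.

1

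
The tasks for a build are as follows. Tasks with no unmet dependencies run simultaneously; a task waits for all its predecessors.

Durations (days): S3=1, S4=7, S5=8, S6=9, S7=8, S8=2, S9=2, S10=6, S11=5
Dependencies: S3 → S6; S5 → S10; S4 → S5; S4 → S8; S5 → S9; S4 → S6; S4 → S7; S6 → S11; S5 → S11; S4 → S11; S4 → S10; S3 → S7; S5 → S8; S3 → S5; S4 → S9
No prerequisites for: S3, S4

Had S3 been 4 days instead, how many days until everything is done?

The binding path is S4→S5→S10 = 7+8+6 = 21; finish at 21 days.
S3 has 6 days of float (longest path through it is 15).
The critical path is still S4→S5→S10; finish is now 21 days.

21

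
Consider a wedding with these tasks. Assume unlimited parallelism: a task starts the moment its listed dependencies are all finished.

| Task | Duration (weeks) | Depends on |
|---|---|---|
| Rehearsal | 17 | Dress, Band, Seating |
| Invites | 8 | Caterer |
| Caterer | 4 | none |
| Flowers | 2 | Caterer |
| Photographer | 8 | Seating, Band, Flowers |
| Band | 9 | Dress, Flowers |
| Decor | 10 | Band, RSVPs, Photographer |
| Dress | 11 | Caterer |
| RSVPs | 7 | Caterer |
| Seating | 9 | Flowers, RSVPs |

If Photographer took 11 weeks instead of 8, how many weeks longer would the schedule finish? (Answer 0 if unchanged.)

3

Critical path before the change: Caterer→Dress→Band→Photographer→Decor = 4+11+9+8+10 = 42 giving 42 weeks.
Photographer lies on that path, so at 11 weeks the path becomes 45 weeks.
The critical path is still Caterer→Dress→Band→Photographer→Decor; finish is now 45 weeks.
Change in finish: 45 − 42 = +3 weeks.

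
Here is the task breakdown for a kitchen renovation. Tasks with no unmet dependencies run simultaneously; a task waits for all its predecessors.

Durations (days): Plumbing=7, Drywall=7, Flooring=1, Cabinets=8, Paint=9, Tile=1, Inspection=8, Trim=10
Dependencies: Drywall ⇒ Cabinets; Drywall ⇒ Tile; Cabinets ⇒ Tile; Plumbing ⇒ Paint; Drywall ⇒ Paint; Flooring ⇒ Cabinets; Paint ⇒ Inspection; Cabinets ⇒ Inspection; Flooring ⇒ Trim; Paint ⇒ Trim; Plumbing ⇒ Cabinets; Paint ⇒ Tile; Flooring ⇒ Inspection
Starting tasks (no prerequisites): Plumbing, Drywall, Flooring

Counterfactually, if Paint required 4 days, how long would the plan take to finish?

As given, the longest chain is Plumbing→Paint→Trim = 7+9+10 = 26, so the finish is 26 days.
Paint is on the critical path; changing it to 4 makes that path 21 days.
New critical path: Plumbing→Cabinets→Inspection = 7+8+8 = 23 ⇒ 23 days.

23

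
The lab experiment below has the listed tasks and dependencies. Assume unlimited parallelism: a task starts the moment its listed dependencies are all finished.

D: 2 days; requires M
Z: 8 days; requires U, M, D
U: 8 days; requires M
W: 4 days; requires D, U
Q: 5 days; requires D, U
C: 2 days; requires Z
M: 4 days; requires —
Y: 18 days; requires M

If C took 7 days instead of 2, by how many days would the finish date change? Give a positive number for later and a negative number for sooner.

5

Baseline: M→U→Z→C = 4+8+8+2 = 22 → 22 days.
Since C is critical, the +5 change carries straight to that chain (now 27 days).
That remains the longest chain; total 27 days.
Change in finish: 27 − 22 = +5 days.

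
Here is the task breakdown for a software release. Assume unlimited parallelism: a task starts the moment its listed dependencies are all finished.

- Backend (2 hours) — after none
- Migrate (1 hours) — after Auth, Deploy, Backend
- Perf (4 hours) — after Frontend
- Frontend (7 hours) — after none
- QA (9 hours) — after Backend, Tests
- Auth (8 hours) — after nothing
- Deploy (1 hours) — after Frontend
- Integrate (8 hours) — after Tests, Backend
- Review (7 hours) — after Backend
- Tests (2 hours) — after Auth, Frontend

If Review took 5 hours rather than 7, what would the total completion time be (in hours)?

As given, the longest chain is Auth→Tests→QA = 8+2+9 = 19, so the finish is 19 hours.
Review has 10 hours of float (longest path through it is 9).
The critical path is still Auth→Tests→QA; finish is now 19 hours.

19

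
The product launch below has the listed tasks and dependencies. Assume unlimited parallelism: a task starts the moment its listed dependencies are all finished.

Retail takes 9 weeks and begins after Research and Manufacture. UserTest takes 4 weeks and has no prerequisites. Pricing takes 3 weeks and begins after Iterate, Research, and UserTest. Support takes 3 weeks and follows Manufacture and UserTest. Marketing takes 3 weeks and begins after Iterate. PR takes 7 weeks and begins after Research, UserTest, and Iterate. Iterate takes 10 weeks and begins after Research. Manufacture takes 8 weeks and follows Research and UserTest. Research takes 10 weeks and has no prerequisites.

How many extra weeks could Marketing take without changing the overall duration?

4

Research→Iterate→PR = 10+10+7 = 27 sets the makespan at 27 weeks.
Longest path through Marketing: 23 weeks (earliest finish 23, latest finish 27).
Float = 27 − 23 = 4.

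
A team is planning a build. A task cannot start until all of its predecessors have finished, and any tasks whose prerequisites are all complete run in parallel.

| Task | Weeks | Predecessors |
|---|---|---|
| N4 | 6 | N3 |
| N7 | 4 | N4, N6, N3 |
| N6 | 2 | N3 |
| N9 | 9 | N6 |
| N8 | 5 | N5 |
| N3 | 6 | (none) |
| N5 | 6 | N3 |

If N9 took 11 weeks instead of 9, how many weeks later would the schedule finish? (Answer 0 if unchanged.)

2

Actual critical path: N3→N6→N9 = 6+2+9 = 17 ⇒ 17 weeks.
N9 lies on that path, so at 11 weeks the path becomes 19 weeks.
The critical path is still N3→N6→N9; finish is now 19 weeks.
Change in finish: 19 − 17 = +2 weeks.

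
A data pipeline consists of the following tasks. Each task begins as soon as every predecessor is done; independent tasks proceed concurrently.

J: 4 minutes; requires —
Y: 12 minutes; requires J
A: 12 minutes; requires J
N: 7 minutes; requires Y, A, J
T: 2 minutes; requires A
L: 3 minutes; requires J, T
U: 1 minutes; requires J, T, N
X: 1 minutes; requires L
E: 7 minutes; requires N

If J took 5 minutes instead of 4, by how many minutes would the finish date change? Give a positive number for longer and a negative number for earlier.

1

Actual critical path: J→Y→N→E = 4+12+7+7 = 30 ⇒ 30 minutes.
Since J is critical, the +1 change carries straight to that chain (now 31 minutes).
No other chain overtakes it, so the finish is 31 minutes.
Change in finish: 31 − 30 = +1 minutes.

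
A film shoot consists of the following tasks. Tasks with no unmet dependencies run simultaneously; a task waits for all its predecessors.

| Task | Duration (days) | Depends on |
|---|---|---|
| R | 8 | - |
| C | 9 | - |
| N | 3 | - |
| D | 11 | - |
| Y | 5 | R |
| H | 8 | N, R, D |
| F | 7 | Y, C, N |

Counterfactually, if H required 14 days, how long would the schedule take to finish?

Critical path before the change: R→Y→F = 8+5+7 = 20 giving 20 days.
H has 1 day of float (longest path through it is 19).
Now D→H = 11+14 = 25 is longest, so the finish becomes 25 days.

25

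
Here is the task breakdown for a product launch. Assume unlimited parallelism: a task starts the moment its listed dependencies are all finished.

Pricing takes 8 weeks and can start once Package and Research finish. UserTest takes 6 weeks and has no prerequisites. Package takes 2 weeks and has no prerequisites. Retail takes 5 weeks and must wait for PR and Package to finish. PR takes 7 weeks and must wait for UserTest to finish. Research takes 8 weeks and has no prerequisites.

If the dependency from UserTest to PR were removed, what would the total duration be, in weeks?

16

Before: longest chain UserTest→PR→Retail = 6+7+5 = 18, finish 18.
Without UserTest→PR, PR's earliest start moves from 6 to 0.
After: Research→Pricing = 8+8 = 16 → 16 weeks.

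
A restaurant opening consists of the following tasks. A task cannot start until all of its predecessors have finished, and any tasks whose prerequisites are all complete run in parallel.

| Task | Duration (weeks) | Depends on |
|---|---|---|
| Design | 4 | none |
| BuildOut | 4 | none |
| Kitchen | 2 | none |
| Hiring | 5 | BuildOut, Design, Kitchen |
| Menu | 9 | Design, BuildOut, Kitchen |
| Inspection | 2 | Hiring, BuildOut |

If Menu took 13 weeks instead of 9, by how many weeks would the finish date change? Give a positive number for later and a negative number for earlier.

4

The binding path is Design→Menu = 4+9 = 13; finish at 13 weeks.
Since Menu is critical, the +4 change carries straight to that chain (now 17 weeks).
No other chain overtakes it, so the finish is 17 weeks.
Change in finish: 17 − 13 = +4 weeks.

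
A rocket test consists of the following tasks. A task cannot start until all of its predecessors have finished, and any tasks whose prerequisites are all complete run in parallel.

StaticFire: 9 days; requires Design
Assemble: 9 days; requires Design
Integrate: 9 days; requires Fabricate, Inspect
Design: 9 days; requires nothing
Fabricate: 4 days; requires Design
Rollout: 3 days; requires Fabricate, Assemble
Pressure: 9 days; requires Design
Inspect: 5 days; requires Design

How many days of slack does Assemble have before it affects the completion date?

Critical path: Design→Inspect→Integrate = 9+5+9 = 23, so the finish is 23 days.
Longest path through Assemble: 21 days (earliest finish 18, latest finish 20).
So Assemble can slip 20 − 18 = 2 days.

2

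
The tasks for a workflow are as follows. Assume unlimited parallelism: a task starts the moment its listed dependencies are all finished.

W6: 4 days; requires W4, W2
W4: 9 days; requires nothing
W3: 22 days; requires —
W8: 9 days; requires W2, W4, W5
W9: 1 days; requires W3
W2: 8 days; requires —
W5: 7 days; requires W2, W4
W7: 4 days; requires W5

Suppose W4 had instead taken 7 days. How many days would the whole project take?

24

Baseline: W4→W5→W8 = 9+7+9 = 25 → 25 days.
W4 is on the critical path; changing it to 7 makes that path 23 days.
New critical path: W2→W5→W8 = 8+7+9 = 24 ⇒ 24 days.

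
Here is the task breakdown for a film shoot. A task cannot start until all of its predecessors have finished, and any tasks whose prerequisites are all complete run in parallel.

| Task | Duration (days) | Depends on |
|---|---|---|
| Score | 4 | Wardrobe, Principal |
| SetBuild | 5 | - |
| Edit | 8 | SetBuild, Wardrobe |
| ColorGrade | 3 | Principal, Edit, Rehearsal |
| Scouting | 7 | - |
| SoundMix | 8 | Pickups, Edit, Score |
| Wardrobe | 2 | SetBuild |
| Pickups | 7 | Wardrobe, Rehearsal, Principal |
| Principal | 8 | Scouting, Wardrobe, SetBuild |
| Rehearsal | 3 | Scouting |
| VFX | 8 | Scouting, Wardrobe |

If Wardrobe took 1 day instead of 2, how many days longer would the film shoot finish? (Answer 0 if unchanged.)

0

As given, the longest chain is SetBuild→Wardrobe→Principal→Pickups→SoundMix = 5+2+8+7+8 = 30, so the finish is 30 days.
Since Wardrobe is critical, the -1 change carries straight to that chain (now 29 days).
The binding chain switches to Scouting→Principal→Pickups→SoundMix = 7+8+7+8 = 30; finish 30 days.
Change in finish: 30 − 30 = +0 days.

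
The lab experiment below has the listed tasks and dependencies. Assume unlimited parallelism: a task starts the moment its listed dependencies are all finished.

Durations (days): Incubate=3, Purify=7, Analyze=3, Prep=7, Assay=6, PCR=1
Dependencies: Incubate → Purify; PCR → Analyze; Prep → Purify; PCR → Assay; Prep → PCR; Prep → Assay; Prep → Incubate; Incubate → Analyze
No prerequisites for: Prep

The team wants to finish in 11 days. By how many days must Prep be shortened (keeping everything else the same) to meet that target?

6

Current finish: 17 days; target: 11.
Prep is on every critical path, so each day cut from Prep cuts the finish by one (this holds down to a finish of 11).
Need 17 − 11 = 6 days off Prep → Prep becomes 1 day, finish becomes 11.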